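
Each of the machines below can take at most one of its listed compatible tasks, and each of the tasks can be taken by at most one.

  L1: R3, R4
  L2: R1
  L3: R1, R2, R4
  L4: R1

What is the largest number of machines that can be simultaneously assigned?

Unit-capacity flow: source→left, listed edges, right→sink; max matching = max flow.
Augmenting path L1→R3 (+1); matched 1.
Augmenting path L2→R1 (+1); matched 2.
Augmenting path L3→R2 (+1); matched 3.
No augmenting path remains; maximum matching = 3.
König certificate: {L1, L3, R1} is a vertex cover of size 3 (every listed pair touches it), so no matching can be larger.

3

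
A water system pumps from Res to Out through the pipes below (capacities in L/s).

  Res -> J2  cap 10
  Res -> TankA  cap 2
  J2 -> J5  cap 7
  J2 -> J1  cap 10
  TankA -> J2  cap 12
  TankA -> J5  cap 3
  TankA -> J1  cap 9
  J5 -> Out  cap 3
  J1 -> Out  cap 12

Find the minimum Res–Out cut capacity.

12

Augment Res→J2→J5→Out: bottleneck 3, flow now 3.
Augment Res→J2→J1→Out: bottleneck 7, flow now 10.
Augment Res→TankA→J1→Out: bottleneck 2, flow now 12.
No augmenting path remains; maximum flow = 12.
By max-flow min-cut, the minimum cut capacity equals the max flow.
In the residual graph, reachable from Res: {Res}.
Min-cut edges: Res→J2 (10), Res→TankA (2); capacity 10 + 2 = 12.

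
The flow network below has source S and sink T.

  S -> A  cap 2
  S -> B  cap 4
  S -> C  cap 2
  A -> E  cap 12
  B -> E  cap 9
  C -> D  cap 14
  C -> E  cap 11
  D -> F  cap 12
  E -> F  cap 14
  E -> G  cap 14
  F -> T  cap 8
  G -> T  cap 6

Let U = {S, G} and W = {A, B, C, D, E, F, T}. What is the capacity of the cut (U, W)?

Edges leaving {S, G}: S→A (2), S→B (4), S→C (2), G→T (6).
Cut capacity = 2 + 4 + 2 + 6 = 14.

14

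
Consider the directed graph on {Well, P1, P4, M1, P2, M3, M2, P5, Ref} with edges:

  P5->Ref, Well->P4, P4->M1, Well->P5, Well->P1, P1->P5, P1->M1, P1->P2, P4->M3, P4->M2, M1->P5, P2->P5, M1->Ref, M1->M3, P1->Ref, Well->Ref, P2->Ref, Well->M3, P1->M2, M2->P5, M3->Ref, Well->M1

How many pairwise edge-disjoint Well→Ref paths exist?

5

Assign every edge capacity 1; by Menger, the answer equals the max flow.
Path Well→Ref (+1); total 1.
Path Well→P1→Ref (+1); total 2.
Path Well→M1→Ref (+1); total 3.
Path Well→M3→Ref (+1); total 4.
Path Well→P5→Ref (+1); total 5.
No residual Well→Ref path; max flow = 5.
Certifying cut of size 5: {M1→Ref, M3→Ref, P5→Ref, Well→P1, Well→Ref}.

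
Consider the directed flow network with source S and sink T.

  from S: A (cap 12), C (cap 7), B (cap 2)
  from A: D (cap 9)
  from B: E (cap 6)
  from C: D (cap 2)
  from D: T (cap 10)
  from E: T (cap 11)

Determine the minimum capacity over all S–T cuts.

Augment S→A→D→T: bottleneck 9, flow now 9.
Augment S→B→E→T: bottleneck 2, flow now 11.
Augment S→C→D→T: bottleneck 1, flow now 12.
No augmenting path remains; maximum flow = 12.
By max-flow min-cut, the minimum cut capacity equals the max flow.
In the residual graph, reachable from S: {S, A, C, D}.
Min-cut edges: S→B (2), D→T (10); capacity 2 + 10 = 12.

12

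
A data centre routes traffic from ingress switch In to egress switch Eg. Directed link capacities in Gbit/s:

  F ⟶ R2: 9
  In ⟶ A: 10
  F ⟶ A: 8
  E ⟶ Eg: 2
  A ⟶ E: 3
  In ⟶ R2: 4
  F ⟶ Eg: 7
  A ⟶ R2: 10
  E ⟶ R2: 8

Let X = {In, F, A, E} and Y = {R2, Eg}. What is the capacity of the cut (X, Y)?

40

Edges leaving {In, F, A, E}: In→R2 (4), F→R2 (9), F→Eg (7), A→R2 (10), E→R2 (8), E→Eg (2).
Cut capacity = 4 + 9 + 7 + 10 + 8 + 2 = 40.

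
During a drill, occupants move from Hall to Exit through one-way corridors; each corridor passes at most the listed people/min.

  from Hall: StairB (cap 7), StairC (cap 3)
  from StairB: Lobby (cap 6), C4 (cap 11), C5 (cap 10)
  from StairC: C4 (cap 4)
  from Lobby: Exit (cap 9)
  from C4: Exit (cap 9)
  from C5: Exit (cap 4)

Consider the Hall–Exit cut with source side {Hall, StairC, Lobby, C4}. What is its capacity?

Edges leaving {Hall, StairC, Lobby, C4}: Hall→StairB (7), Lobby→Exit (9), C4→Exit (9).
Cut capacity = 7 + 9 + 9 = 25.

25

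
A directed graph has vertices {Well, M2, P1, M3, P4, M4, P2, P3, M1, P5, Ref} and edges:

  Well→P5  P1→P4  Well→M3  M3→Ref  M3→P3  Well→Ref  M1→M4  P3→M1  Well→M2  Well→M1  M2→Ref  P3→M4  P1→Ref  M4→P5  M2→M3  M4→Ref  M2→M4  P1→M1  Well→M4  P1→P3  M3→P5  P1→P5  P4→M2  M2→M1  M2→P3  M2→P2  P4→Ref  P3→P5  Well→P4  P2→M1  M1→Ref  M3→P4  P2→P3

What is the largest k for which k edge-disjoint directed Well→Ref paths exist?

6

Assign every edge capacity 1; by Menger, the answer equals the max flow.
Path Well→Ref (+1); total 1.
Path Well→M2→Ref (+1); total 2.
Path Well→M3→Ref (+1); total 3.
Path Well→P4→Ref (+1); total 4.
Path Well→M4→Ref (+1); total 5.
Path Well→M1→Ref (+1); total 6.
No residual Well→Ref path; max flow = 6.
Certifying cut of size 6: {Well→M1, Well→M2, Well→M3, Well→M4, Well→P4, Well→Ref}.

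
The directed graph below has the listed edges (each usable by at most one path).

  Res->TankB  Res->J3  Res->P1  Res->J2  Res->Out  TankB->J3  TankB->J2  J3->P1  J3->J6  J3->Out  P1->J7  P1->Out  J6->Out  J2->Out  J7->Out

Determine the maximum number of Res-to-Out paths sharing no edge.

5

Assign every edge capacity 1; by Menger, the answer equals the max flow.
Path Res→Out (+1); total 1.
Path Res→J3→Out (+1); total 2.
Path Res→P1→Out (+1); total 3.
Path Res→J2→Out (+1); total 4.
Path Res→TankB→J3→J6→Out (+1); total 5.
No residual Res→Out path; max flow = 5.
Certifying cut of size 5: {Res→J2, Res→J3, Res→Out, Res→P1, Res→TankB}.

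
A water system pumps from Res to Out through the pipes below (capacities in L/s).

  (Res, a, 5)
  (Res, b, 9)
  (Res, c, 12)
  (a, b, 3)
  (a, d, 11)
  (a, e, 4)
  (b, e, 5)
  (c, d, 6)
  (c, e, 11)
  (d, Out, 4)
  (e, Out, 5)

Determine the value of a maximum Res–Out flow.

9

Augment Res→a→d→Out: bottleneck 4, flow now 4.
Augment Res→a→e→Out: bottleneck 1, flow now 5.
Augment Res→b→e→Out: bottleneck 4, flow now 9.
No augmenting path remains; maximum flow = 9.
In the residual graph, reachable from Res: {Res, a, b, c, d, e}.
Min-cut edges: d→Out (4), e→Out (5); capacity 4 + 5 = 9.
This cut is saturated, so no flow can exceed 9.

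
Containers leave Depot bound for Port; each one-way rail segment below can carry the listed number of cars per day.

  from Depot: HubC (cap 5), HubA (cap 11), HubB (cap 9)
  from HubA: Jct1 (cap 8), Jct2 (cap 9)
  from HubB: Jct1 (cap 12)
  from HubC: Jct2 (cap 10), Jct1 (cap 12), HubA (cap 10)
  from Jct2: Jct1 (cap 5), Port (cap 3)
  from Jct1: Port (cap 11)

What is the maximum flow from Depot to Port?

Augment Depot→HubA→Jct2→Port: bottleneck 3, flow now 3.
Augment Depot→HubA→Jct1→Port: bottleneck 8, flow now 11.
Augment Depot→HubB→Jct1→Port: bottleneck 3, flow now 14.
No augmenting path remains; maximum flow = 14.
In the residual graph, reachable from Depot: {Depot, HubA, HubB, HubC, Jct2, Jct1}.
Min-cut edges: Jct2→Port (3), Jct1→Port (11); capacity 3 + 11 = 14.
This cut is saturated, so no flow can exceed 14.

14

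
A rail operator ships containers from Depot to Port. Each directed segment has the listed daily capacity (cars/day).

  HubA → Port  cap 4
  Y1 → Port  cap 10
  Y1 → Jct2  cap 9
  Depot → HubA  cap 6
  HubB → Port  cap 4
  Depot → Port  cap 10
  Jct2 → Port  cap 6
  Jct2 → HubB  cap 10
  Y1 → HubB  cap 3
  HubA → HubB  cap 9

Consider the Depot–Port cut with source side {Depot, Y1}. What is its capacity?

38

Edges leaving {Depot, Y1}: Depot→HubA (6), Depot→Port (10), Y1→Jct2 (9), Y1→HubB (3), Y1→Port (10).
Cut capacity = 6 + 10 + 9 + 3 + 10 = 38.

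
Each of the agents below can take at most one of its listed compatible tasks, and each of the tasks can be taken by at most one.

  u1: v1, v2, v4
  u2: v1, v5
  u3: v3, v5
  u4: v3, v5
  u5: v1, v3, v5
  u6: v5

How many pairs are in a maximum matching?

Unit-capacity flow: source→left, listed edges, right→sink; max matching = max flow.
Augmenting path u1→v1 (+1); matched 1.
Augmenting path u2→v5 (+1); matched 2.
Augmenting path u3→v3 (+1); matched 3.
Augmenting path u5→v1→u1→v2 (+1); matched 4.
No augmenting path remains; maximum matching = 4.
König certificate: {u1, v1, v3, v5} is a vertex cover of size 4 (every listed pair touches it), so no matching can be larger.

4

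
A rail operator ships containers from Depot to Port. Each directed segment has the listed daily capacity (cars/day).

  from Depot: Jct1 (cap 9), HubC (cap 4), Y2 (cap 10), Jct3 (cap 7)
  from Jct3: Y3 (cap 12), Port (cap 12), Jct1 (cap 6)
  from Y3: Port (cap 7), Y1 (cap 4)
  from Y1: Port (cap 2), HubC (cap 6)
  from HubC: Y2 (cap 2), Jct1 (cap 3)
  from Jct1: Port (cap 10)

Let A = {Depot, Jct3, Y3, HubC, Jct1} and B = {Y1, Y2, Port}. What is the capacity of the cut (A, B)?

45

Edges leaving {Depot, Jct3, Y3, HubC, Jct1}: Depot→Y2 (10), Jct3→Port (12), Y3→Y1 (4), Y3→Port (7), HubC→Y2 (2), Jct1→Port (10).
Cut capacity = 10 + 12 + 4 + 7 + 2 + 10 = 45.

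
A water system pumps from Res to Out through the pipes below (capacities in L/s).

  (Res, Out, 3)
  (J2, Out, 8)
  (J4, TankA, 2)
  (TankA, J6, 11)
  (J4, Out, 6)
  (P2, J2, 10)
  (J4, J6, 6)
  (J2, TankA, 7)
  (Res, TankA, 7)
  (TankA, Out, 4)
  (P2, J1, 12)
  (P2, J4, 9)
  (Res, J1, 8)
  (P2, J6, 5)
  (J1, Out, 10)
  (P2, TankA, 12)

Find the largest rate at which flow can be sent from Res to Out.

Augment Res→Out: bottleneck 3, flow now 3.
Augment Res→TankA→Out: bottleneck 4, flow now 7.
Augment Res→J1→Out: bottleneck 8, flow now 15.
No augmenting path remains; maximum flow = 15.
In the residual graph, reachable from Res: {Res, TankA, J6}.
Min-cut edges: Res→J1 (8), Res→Out (3), TankA→Out (4); capacity 8 + 3 + 4 = 15.
This cut is saturated, so no flow can exceed 15.

15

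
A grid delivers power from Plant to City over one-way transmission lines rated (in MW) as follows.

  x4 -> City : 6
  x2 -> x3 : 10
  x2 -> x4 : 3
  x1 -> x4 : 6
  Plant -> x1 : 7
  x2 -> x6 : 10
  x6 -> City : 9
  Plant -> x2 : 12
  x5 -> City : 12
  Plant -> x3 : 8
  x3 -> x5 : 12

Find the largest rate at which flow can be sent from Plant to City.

Augment Plant→x1→x4→City: bottleneck 6, flow now 6.
Augment Plant→x2→x6→City: bottleneck 9, flow now 15.
Augment Plant→x3→x5→City: bottleneck 8, flow now 23.
Augment Plant→x2→x3→x5→City: bottleneck 3, flow now 26.
No augmenting path remains; maximum flow = 26.
In the residual graph, reachable from Plant: {Plant, x1}.
Min-cut edges: Plant→x2 (12), Plant→x3 (8), x1→x4 (6); capacity 12 + 8 + 6 = 26.
This cut is saturated, so no flow can exceed 26.

26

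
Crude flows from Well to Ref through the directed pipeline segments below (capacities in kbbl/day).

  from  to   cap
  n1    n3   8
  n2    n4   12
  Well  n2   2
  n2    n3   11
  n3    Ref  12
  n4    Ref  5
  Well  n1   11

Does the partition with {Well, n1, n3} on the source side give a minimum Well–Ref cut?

Given cut capacity: 2 + 12 = 14.
Augment Well→n1→n3→Ref: bottleneck 8, flow now 8.
Augment Well→n2→n3→Ref: bottleneck 2, flow now 10.
No augmenting path remains; maximum flow = 10.
In the residual graph, reachable from Well: {Well, n1}.
Min-cut edges: Well→n2 (2), n1→n3 (8); capacity 2 + 8 = 10.
Cut capacity 14 exceeds the max flow 10, so it is not minimum.

No — its capacity is 14, but the minimum cut has capacity 10.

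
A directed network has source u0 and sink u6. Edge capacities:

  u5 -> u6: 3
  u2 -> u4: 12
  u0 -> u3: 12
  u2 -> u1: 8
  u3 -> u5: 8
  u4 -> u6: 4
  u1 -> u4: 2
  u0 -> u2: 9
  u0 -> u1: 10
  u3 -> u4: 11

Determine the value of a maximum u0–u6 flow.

7

Augment u0→u1→u4→u6: bottleneck 2, flow now 2.
Augment u0→u2→u4→u6: bottleneck 2, flow now 4.
Augment u0→u3→u5→u6: bottleneck 3, flow now 7.
No augmenting path remains; maximum flow = 7.
In the residual graph, reachable from u0: {u0, u1, u2, u3, u4, u5}.
Min-cut edges: u4→u6 (4), u5→u6 (3); capacity 4 + 3 = 7.
This cut is saturated, so no flow can exceed 7.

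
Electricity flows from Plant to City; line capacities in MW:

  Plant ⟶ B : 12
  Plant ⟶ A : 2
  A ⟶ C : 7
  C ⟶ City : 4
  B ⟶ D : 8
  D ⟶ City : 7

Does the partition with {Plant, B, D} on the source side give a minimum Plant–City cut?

Yes — it is a minimum cut (capacity 9).

Given cut capacity: 2 + 7 = 9.
Augment Plant→A→C→City: bottleneck 2, flow now 2.
Augment Plant→B→D→City: bottleneck 7, flow now 9.
No augmenting path remains; maximum flow = 9.
Cut capacity 9 equals the max flow, so it is a minimum cut.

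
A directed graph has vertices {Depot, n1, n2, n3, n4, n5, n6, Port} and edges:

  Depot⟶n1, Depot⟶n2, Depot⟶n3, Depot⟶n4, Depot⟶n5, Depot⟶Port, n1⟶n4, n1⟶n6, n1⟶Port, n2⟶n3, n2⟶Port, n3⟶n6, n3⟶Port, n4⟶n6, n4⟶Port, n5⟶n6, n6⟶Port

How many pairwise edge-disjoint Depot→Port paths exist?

Assign every edge capacity 1; by Menger, the answer equals the max flow.
Path Depot→Port (+1); total 1.
Path Depot→n1→Port (+1); total 2.
Path Depot→n2→Port (+1); total 3.
Path Depot→n3→Port (+1); total 4.
Path Depot→n4→Port (+1); total 5.
Path Depot→n5→n6→Port (+1); total 6.
No residual Depot→Port path; max flow = 6.
Certifying cut of size 6: {Depot→Port, Depot→n1, Depot→n2, Depot→n3, Depot→n4, Depot→n5}.

6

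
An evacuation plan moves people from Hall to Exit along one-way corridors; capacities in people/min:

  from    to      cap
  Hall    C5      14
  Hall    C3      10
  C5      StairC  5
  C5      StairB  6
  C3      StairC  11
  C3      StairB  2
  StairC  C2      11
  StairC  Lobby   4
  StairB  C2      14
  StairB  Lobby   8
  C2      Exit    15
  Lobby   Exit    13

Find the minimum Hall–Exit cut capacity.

21

Augment Hall→C5→StairC→C2→Exit: bottleneck 5, flow now 5.
Augment Hall→C5→StairB→C2→Exit: bottleneck 6, flow now 11.
Augment Hall→C3→StairC→C2→Exit: bottleneck 4, flow now 15.
Augment Hall→C3→StairC→Lobby→Exit: bottleneck 4, flow now 19.
Augment Hall→C3→StairB→Lobby→Exit: bottleneck 2, flow now 21.
No augmenting path remains; maximum flow = 21.
By max-flow min-cut, the minimum cut capacity equals the max flow.
In the residual graph, reachable from Hall: {Hall, C5}.
Min-cut edges: Hall→C3 (10), C5→StairC (5), C5→StairB (6); capacity 10 + 5 + 6 = 21.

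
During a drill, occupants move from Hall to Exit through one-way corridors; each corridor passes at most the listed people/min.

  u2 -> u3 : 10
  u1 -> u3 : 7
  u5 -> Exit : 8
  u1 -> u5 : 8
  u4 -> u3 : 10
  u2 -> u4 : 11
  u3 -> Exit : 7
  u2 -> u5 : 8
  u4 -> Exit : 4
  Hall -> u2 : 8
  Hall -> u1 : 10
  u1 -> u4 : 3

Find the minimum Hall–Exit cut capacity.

18

Augment Hall→u1→u3→Exit: bottleneck 7, flow now 7.
Augment Hall→u1→u4→Exit: bottleneck 3, flow now 10.
Augment Hall→u2→u4→Exit: bottleneck 1, flow now 11.
Augment Hall→u2→u5→Exit: bottleneck 7, flow now 18.
No augmenting path remains; maximum flow = 18.
By max-flow min-cut, the minimum cut capacity equals the max flow.
In the residual graph, reachable from Hall: {Hall}.
Min-cut edges: Hall→u1 (10), Hall→u2 (8); capacity 10 + 8 = 18.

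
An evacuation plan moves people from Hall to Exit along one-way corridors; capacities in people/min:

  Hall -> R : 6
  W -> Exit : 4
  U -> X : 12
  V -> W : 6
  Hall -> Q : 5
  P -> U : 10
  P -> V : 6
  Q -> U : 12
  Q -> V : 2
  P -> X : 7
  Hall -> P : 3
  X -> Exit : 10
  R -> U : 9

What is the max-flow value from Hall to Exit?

14

Augment Hall→P→X→Exit: bottleneck 3, flow now 3.
Augment Hall→Q→U→X→Exit: bottleneck 5, flow now 8.
Augment Hall→R→U→X→Exit: bottleneck 2, flow now 10.
Augment Hall→R→U→Q→V→W→Exit: bottleneck 2, flow now 12. (uses reverse residual edge)
Augment Hall→R→U→X→P→V→W→Exit: bottleneck 2, flow now 14. (uses reverse residual edge)
No augmenting path remains; maximum flow = 14.
In the residual graph, reachable from Hall: {Hall}.
Min-cut edges: Hall→P (3), Hall→Q (5), Hall→R (6); capacity 3 + 5 + 6 = 14.
This cut is saturated, so no flow can exceed 14.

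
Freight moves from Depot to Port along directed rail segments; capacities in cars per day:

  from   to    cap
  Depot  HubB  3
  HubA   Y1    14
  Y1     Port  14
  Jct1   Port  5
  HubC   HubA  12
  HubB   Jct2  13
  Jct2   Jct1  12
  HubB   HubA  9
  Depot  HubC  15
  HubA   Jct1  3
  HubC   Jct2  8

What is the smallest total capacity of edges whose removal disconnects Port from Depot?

18

Augment Depot→HubC→HubA→Y1→Port: bottleneck 12, flow now 12.
Augment Depot→HubC→Jct2→Jct1→Port: bottleneck 3, flow now 15.
Augment Depot→HubB→HubA→Y1→Port: bottleneck 2, flow now 17.
Augment Depot→HubB→HubA→Jct1→Port: bottleneck 1, flow now 18.
No augmenting path remains; maximum flow = 18.
By max-flow min-cut, the minimum cut capacity equals the max flow.
In the residual graph, reachable from Depot: {Depot}.
Min-cut edges: Depot→HubC (15), Depot→HubB (3); capacity 15 + 3 = 18.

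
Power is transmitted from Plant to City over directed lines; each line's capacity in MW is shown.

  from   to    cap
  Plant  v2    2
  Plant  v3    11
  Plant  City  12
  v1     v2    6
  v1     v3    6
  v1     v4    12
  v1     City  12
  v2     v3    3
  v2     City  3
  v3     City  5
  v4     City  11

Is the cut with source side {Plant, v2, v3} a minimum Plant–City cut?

No — its capacity is 20, but the minimum cut has capacity 19.

Given cut capacity: 12 + 3 + 5 = 20.
Augment Plant→City: bottleneck 12, flow now 12.
Augment Plant→v2→City: bottleneck 2, flow now 14.
Augment Plant→v3→City: bottleneck 5, flow now 19.
No augmenting path remains; maximum flow = 19.
In the residual graph, reachable from Plant: {Plant, v3}.
Min-cut edges: Plant→v2 (2), Plant→City (12), v3→City (5); capacity 2 + 12 + 5 = 19.
Cut capacity 20 exceeds the max flow 19, so it is not minimum.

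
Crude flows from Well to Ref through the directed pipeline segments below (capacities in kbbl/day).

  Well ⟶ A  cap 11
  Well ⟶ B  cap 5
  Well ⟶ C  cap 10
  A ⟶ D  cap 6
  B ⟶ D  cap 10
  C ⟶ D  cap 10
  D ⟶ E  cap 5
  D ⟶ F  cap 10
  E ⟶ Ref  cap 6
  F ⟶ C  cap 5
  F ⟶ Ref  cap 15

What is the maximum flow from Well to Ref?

15

Augment Well→A→D→E→Ref: bottleneck 5, flow now 5.
Augment Well→A→D→F→Ref: bottleneck 1, flow now 6.
Augment Well→B→D→F→Ref: bottleneck 5, flow now 11.
Augment Well→C→D→F→Ref: bottleneck 4, flow now 15.
No augmenting path remains; maximum flow = 15.
In the residual graph, reachable from Well: {Well, A, B, C, D}.
Min-cut edges: D→E (5), D→F (10); capacity 5 + 10 = 15.
This cut is saturated, so no flow can exceed 15.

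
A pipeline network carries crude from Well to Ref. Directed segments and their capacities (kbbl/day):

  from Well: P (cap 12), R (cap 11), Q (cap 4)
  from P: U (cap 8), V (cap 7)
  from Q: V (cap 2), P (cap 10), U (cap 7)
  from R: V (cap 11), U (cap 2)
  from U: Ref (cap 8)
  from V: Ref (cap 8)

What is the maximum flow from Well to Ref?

16

Augment Well→P→U→Ref: bottleneck 8, flow now 8.
Augment Well→P→V→Ref: bottleneck 4, flow now 12.
Augment Well→Q→V→Ref: bottleneck 2, flow now 14.
Augment Well→R→V→Ref: bottleneck 2, flow now 16.
No augmenting path remains; maximum flow = 16.
In the residual graph, reachable from Well: {Well, P, Q, R, U, V}.
Min-cut edges: U→Ref (8), V→Ref (8); capacity 8 + 8 = 16.
This cut is saturated, so no flow can exceed 16.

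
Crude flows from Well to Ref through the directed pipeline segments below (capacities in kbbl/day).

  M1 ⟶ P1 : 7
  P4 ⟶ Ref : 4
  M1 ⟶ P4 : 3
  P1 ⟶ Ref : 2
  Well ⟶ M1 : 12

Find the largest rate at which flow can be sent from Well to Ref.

5

Augment Well→M1→P4→Ref: bottleneck 3, flow now 3.
Augment Well→M1→P1→Ref: bottleneck 2, flow now 5.
No augmenting path remains; maximum flow = 5.
In the residual graph, reachable from Well: {Well, M1, P1}.
Min-cut edges: M1→P4 (3), P1→Ref (2); capacity 3 + 2 = 5.
This cut is saturated, so no flow can exceed 5.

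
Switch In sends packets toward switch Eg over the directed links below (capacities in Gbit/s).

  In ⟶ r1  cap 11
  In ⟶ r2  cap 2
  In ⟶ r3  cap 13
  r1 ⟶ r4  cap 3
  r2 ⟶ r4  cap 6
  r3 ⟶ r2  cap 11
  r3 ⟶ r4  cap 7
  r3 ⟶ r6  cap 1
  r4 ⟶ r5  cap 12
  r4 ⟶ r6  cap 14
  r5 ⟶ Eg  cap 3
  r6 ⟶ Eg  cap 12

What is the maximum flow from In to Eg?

Augment In→r3→r6→Eg: bottleneck 1, flow now 1.
Augment In→r1→r4→r5→Eg: bottleneck 3, flow now 4.
Augment In→r2→r4→r6→Eg: bottleneck 2, flow now 6.
Augment In→r3→r4→r6→Eg: bottleneck 7, flow now 13.
Augment In→r3→r2→r4→r6→Eg: bottleneck 2, flow now 15.
No augmenting path remains; maximum flow = 15.
In the residual graph, reachable from In: {In, r1, r2, r3, r4, r5, r6}.
Min-cut edges: r5→Eg (3), r6→Eg (12); capacity 3 + 12 = 15.
This cut is saturated, so no flow can exceed 15.

15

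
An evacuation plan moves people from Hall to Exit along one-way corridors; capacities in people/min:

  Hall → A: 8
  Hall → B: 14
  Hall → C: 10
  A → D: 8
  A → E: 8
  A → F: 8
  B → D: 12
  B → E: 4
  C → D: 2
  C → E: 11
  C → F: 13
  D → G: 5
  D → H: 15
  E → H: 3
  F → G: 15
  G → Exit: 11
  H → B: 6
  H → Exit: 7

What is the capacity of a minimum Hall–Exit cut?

18

Augment Hall→A→D→G→Exit: bottleneck 5, flow now 5.
Augment Hall→A→D→H→Exit: bottleneck 3, flow now 8.
Augment Hall→B→D→H→Exit: bottleneck 4, flow now 12.
Augment Hall→C→F→G→Exit: bottleneck 6, flow now 18.
No augmenting path remains; maximum flow = 18.
By max-flow min-cut, the minimum cut capacity equals the max flow.
In the residual graph, reachable from Hall: {Hall, A, B, C, D, E, F, G, H}.
Min-cut edges: G→Exit (11), H→Exit (7); capacity 11 + 7 = 18.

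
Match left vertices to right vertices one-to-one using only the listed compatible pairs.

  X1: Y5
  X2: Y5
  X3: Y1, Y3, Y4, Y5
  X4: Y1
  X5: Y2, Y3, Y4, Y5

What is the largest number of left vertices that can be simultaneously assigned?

Unit-capacity flow: source→left, listed edges, right→sink; max matching = max flow.
Augmenting path X1→Y5 (+1); matched 1.
Augmenting path X3→Y1 (+1); matched 2.
Augmenting path X5→Y2 (+1); matched 3.
Augmenting path X4→Y1→X3→Y3 (+1); matched 4.
No augmenting path remains; maximum matching = 4.
König certificate: {X3, X4, X5, Y5} is a vertex cover of size 4 (every listed pair touches it), so no matching can be larger.

4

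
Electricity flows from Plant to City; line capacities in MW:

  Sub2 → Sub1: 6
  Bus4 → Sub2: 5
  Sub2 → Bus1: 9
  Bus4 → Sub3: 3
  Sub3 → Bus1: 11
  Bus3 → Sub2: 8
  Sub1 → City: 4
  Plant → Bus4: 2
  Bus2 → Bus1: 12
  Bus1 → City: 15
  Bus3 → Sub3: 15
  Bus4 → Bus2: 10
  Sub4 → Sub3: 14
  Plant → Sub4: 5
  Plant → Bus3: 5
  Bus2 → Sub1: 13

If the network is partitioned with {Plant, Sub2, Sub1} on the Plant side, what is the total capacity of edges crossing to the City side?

25

Edges leaving {Plant, Sub2, Sub1}: Plant→Sub4 (5), Plant→Bus4 (2), Plant→Bus3 (5), Sub2→Bus1 (9), Sub1→City (4).
Cut capacity = 5 + 2 + 5 + 9 + 4 = 25.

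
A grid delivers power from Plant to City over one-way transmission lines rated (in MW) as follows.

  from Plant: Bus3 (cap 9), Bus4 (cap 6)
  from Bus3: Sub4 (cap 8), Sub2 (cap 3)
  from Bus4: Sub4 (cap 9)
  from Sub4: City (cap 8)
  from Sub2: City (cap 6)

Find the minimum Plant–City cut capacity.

Augment Plant→Bus3→Sub4→City: bottleneck 8, flow now 8.
Augment Plant→Bus3→Sub2→City: bottleneck 1, flow now 9.
Augment Plant→Bus4→Sub4→Bus3→Sub2→City: bottleneck 2, flow now 11. (uses reverse residual edge)
No augmenting path remains; maximum flow = 11.
By max-flow min-cut, the minimum cut capacity equals the max flow.
In the residual graph, reachable from Plant: {Plant, Bus3, Bus4, Sub4}.
Min-cut edges: Bus3→Sub2 (3), Sub4→City (8); capacity 3 + 8 = 11.

11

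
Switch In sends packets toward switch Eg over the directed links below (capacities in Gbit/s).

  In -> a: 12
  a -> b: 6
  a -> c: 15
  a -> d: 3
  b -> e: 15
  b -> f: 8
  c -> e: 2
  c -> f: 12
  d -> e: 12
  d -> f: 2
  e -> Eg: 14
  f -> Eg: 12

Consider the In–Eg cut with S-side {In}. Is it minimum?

Yes — it is a minimum cut (capacity 12).

Given cut capacity: 12 = 12.
Augment In→a→b→e→Eg: bottleneck 6, flow now 6.
Augment In→a→c→e→Eg: bottleneck 2, flow now 8.
Augment In→a→c→f→Eg: bottleneck 4, flow now 12.
No augmenting path remains; maximum flow = 12.
Cut capacity 12 equals the max flow, so it is a minimum cut.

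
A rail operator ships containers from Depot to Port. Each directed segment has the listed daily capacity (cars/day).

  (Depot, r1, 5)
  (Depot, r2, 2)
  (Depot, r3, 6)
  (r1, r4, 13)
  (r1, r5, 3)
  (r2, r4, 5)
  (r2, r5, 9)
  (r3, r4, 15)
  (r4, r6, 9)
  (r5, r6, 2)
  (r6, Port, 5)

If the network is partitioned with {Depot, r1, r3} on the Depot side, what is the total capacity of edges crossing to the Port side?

Edges leaving {Depot, r1, r3}: Depot→r2 (2), r1→r4 (13), r1→r5 (3), r3→r4 (15).
Cut capacity = 2 + 13 + 3 + 15 = 33.

33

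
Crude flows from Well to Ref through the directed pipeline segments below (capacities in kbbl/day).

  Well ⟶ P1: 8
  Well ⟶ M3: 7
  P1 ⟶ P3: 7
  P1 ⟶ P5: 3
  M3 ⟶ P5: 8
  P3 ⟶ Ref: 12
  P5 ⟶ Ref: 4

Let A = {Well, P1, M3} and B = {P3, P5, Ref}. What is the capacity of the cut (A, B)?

18

Edges leaving {Well, P1, M3}: P1→P3 (7), P1→P5 (3), M3→P5 (8).
Cut capacity = 7 + 3 + 8 = 18.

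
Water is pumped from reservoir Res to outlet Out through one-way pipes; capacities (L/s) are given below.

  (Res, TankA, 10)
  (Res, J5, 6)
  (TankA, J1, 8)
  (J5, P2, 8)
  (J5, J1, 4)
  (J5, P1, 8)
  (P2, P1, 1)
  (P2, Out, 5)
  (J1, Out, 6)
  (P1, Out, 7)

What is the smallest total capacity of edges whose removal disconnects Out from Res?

Augment Res→TankA→J1→Out: bottleneck 6, flow now 6.
Augment Res→J5→P2→Out: bottleneck 5, flow now 11.
Augment Res→J5→P1→Out: bottleneck 1, flow now 12.
No augmenting path remains; maximum flow = 12.
By max-flow min-cut, the minimum cut capacity equals the max flow.
In the residual graph, reachable from Res: {Res, TankA, J1}.
Min-cut edges: Res→J5 (6), J1→Out (6); capacity 6 + 6 = 12.

12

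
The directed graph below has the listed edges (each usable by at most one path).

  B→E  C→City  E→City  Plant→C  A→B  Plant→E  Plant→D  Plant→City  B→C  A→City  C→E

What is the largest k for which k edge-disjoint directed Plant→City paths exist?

3

Assign every edge capacity 1; by Menger, the answer equals the max flow.
Path Plant→City (+1); total 1.
Path Plant→C→City (+1); total 2.
Path Plant→E→City (+1); total 3.
No residual Plant→City path; max flow = 3.
Certifying cut of size 3: {Plant→C, Plant→City, Plant→E}.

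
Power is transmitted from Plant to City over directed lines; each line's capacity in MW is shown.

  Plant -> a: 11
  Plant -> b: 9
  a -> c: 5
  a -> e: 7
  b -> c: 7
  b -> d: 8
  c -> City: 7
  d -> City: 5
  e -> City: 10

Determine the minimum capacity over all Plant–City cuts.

Augment Plant→a→c→City: bottleneck 5, flow now 5.
Augment Plant→a→e→City: bottleneck 6, flow now 11.
Augment Plant→b→c→City: bottleneck 2, flow now 13.
Augment Plant→b→d→City: bottleneck 5, flow now 18.
Augment Plant→b→c→a→e→City: bottleneck 1, flow now 19. (uses reverse residual edge)
No augmenting path remains; maximum flow = 19.
By max-flow min-cut, the minimum cut capacity equals the max flow.
In the residual graph, reachable from Plant: {Plant, a, b, c, d}.
Min-cut edges: a→e (7), c→City (7), d→City (5); capacity 7 + 7 + 5 = 19.

19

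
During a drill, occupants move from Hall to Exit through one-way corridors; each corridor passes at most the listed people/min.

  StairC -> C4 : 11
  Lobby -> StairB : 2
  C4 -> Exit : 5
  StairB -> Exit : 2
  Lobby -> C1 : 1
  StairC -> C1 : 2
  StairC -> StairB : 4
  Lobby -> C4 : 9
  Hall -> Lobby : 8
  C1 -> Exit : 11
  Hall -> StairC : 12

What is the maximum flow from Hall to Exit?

Augment Hall→StairC→C4→Exit: bottleneck 5, flow now 5.
Augment Hall→StairC→C1→Exit: bottleneck 2, flow now 7.
Augment Hall→StairC→StairB→Exit: bottleneck 2, flow now 9.
Augment Hall→Lobby→C1→Exit: bottleneck 1, flow now 10.
No augmenting path remains; maximum flow = 10.
In the residual graph, reachable from Hall: {Hall, StairC, Lobby, C4, StairB}.
Min-cut edges: StairC→C1 (2), Lobby→C1 (1), C4→Exit (5), StairB→Exit (2); capacity 2 + 1 + 5 + 2 = 10.
This cut is saturated, so no flow can exceed 10.

10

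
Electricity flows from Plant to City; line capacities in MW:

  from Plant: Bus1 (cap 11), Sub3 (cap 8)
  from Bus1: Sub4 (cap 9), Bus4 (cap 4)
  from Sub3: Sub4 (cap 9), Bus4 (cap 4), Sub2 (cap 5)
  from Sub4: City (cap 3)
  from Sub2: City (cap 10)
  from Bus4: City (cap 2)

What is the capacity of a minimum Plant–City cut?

Augment Plant→Bus1→Sub4→City: bottleneck 3, flow now 3.
Augment Plant→Bus1→Bus4→City: bottleneck 2, flow now 5.
Augment Plant→Sub3→Sub2→City: bottleneck 5, flow now 10.
No augmenting path remains; maximum flow = 10.
By max-flow min-cut, the minimum cut capacity equals the max flow.
In the residual graph, reachable from Plant: {Plant, Bus1, Sub3, Sub4, Bus4}.
Min-cut edges: Sub3→Sub2 (5), Sub4→City (3), Bus4→City (2); capacity 5 + 3 + 2 = 10.

10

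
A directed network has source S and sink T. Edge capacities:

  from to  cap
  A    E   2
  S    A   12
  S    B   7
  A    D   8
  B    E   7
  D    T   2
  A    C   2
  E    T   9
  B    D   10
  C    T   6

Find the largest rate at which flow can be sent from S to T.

13

Augment S→A→C→T: bottleneck 2, flow now 2.
Augment S→A→D→T: bottleneck 2, flow now 4.
Augment S→A→E→T: bottleneck 2, flow now 6.
Augment S→B→E→T: bottleneck 7, flow now 13.
No augmenting path remains; maximum flow = 13.
In the residual graph, reachable from S: {S, A, D}.
Min-cut edges: S→B (7), A→C (2), A→E (2), D→T (2); capacity 7 + 2 + 2 + 2 = 13.
This cut is saturated, so no flow can exceed 13.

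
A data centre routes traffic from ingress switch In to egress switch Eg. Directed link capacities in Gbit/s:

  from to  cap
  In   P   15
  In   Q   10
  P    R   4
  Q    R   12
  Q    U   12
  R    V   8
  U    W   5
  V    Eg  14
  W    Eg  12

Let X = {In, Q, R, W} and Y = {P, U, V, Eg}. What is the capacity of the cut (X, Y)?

47

Edges leaving {In, Q, R, W}: In→P (15), Q→U (12), R→V (8), W→Eg (12).
Cut capacity = 15 + 12 + 8 + 12 = 47.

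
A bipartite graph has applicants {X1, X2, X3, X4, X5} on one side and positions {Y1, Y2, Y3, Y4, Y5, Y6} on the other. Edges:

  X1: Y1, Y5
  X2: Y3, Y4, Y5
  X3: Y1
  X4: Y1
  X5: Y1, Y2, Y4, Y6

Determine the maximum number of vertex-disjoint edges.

Unit-capacity flow: source→left, listed edges, right→sink; max matching = max flow.
Augmenting path X1→Y1 (+1); matched 1.
Augmenting path X2→Y3 (+1); matched 2.
Augmenting path X5→Y2 (+1); matched 3.
Augmenting path X3→Y1→X1→Y5 (+1); matched 4.
No augmenting path remains; maximum matching = 4.
König certificate: {X1, X2, X5, Y1} is a vertex cover of size 4 (every listed pair touches it), so no matching can be larger.

4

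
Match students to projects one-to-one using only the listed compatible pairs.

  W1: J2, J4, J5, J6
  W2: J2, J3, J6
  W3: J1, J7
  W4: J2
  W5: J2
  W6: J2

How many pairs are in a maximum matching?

4

Unit-capacity flow: source→left, listed edges, right→sink; max matching = max flow.
Augmenting path W1→J2 (+1); matched 1.
Augmenting path W2→J3 (+1); matched 2.
Augmenting path W3→J1 (+1); matched 3.
Augmenting path W4→J2→W1→J4 (+1); matched 4.
No augmenting path remains; maximum matching = 4.
König certificate: {W1, W2, W3, J2} is a vertex cover of size 4 (every listed pair touches it), so no matching can be larger.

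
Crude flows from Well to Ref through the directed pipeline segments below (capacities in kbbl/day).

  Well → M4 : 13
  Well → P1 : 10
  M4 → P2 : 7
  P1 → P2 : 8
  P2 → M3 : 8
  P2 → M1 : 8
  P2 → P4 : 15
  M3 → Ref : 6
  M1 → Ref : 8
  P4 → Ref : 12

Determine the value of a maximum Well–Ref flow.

15

Augment Well→M4→P2→M3→Ref: bottleneck 6, flow now 6.
Augment Well→M4→P2→M1→Ref: bottleneck 1, flow now 7.
Augment Well→P1→P2→M1→Ref: bottleneck 7, flow now 14.
Augment Well→P1→P2→P4→Ref: bottleneck 1, flow now 15.
No augmenting path remains; maximum flow = 15.
In the residual graph, reachable from Well: {Well, M4, P1}.
Min-cut edges: M4→P2 (7), P1→P2 (8); capacity 7 + 8 = 15.
This cut is saturated, so no flow can exceed 15.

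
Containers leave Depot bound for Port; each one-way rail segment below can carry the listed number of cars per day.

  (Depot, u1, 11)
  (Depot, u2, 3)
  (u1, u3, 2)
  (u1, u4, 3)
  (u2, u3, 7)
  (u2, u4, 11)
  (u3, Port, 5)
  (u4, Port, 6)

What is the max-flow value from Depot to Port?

Augment Depot→u1→u3→Port: bottleneck 2, flow now 2.
Augment Depot→u1→u4→Port: bottleneck 3, flow now 5.
Augment Depot→u2→u3→Port: bottleneck 3, flow now 8.
No augmenting path remains; maximum flow = 8.
In the residual graph, reachable from Depot: {Depot, u1}.
Min-cut edges: Depot→u2 (3), u1→u3 (2), u1→u4 (3); capacity 3 + 2 + 3 = 8.
This cut is saturated, so no flow can exceed 8.

8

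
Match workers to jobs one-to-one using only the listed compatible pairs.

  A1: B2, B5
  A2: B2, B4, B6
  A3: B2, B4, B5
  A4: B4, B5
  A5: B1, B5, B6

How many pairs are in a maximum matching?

Unit-capacity flow: source→left, listed edges, right→sink; max matching = max flow.
Augmenting path A1→B2 (+1); matched 1.
Augmenting path A2→B4 (+1); matched 2.
Augmenting path A3→B5 (+1); matched 3.
Augmenting path A5→B1 (+1); matched 4.
Augmenting path A4→B4→A2→B6 (+1); matched 5.
No augmenting path remains; maximum matching = 5.
König certificate: {A1, A2, A3, A4, A5} is a vertex cover of size 5 (every listed pair touches it), so no matching can be larger.

5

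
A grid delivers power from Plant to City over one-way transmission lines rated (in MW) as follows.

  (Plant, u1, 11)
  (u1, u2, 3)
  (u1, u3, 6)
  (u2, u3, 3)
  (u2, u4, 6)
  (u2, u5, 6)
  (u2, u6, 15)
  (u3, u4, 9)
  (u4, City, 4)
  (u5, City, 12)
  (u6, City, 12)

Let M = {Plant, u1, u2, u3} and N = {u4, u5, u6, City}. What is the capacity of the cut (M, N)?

Edges leaving {Plant, u1, u2, u3}: u2→u4 (6), u2→u5 (6), u2→u6 (15), u3→u4 (9).
Cut capacity = 6 + 6 + 15 + 9 = 36.

36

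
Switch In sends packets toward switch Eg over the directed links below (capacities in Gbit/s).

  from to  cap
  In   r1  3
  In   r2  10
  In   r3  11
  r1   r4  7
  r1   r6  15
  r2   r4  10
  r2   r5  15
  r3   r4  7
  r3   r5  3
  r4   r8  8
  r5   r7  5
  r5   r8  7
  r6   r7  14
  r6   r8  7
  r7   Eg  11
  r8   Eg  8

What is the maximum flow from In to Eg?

Augment In→r1→r4→r8→Eg: bottleneck 3, flow now 3.
Augment In→r2→r4→r8→Eg: bottleneck 5, flow now 8.
Augment In→r2→r5→r7→Eg: bottleneck 5, flow now 13.
Augment In→r3→r4→r1→r6→r7→Eg: bottleneck 3, flow now 16. (uses reverse residual edge)
No augmenting path remains; maximum flow = 16.
In the residual graph, reachable from In: {In, r2, r3, r4, r5, r8}.
Min-cut edges: In→r1 (3), r5→r7 (5), r8→Eg (8); capacity 3 + 5 + 8 = 16.
This cut is saturated, so no flow can exceed 16.

16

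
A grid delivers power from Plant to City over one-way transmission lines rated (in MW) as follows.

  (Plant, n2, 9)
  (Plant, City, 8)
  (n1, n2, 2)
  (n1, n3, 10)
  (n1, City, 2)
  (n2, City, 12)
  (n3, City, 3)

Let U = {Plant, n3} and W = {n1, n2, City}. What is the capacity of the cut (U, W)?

Edges leaving {Plant, n3}: Plant→n2 (9), Plant→City (8), n3→City (3).
Cut capacity = 9 + 8 + 3 = 20.

20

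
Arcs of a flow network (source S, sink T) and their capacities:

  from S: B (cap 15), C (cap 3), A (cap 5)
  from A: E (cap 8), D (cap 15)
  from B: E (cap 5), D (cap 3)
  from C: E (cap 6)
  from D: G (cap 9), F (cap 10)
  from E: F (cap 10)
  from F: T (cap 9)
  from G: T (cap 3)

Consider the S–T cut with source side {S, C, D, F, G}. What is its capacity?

38

Edges leaving {S, C, D, F, G}: S→A (5), S→B (15), C→E (6), F→T (9), G→T (3).
Cut capacity = 5 + 15 + 6 + 9 + 3 = 38.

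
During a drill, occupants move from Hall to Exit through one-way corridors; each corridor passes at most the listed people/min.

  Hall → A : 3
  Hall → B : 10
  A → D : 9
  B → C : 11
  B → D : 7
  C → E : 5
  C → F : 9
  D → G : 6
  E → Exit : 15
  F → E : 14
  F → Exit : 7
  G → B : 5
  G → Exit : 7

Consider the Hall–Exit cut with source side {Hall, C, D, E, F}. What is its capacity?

41

Edges leaving {Hall, C, D, E, F}: Hall→A (3), Hall→B (10), D→G (6), E→Exit (15), F→Exit (7).
Cut capacity = 3 + 10 + 6 + 15 + 7 = 41.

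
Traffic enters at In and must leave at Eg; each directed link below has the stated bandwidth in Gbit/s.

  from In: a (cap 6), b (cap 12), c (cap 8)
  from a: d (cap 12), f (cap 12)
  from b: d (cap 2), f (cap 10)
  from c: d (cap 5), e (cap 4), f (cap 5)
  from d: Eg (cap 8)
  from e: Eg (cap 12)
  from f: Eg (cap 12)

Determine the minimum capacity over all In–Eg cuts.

24

Augment In→a→d→Eg: bottleneck 6, flow now 6.
Augment In→b→d→Eg: bottleneck 2, flow now 8.
Augment In→b→f→Eg: bottleneck 10, flow now 18.
Augment In→c→e→Eg: bottleneck 4, flow now 22.
Augment In→c→f→Eg: bottleneck 2, flow now 24.
No augmenting path remains; maximum flow = 24.
By max-flow min-cut, the minimum cut capacity equals the max flow.
In the residual graph, reachable from In: {In, a, b, c, d, f}.
Min-cut edges: c→e (4), d→Eg (8), f→Eg (12); capacity 4 + 8 + 12 = 24.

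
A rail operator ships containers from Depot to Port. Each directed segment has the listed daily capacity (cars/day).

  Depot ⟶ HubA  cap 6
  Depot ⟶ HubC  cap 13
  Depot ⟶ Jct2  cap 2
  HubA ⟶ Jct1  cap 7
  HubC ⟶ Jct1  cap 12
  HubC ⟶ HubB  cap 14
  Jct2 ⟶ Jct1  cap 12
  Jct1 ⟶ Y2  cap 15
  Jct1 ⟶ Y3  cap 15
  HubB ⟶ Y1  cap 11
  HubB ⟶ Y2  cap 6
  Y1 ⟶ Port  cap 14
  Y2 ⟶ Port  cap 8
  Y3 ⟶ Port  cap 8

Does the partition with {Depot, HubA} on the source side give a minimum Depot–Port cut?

No — its capacity is 22, but the minimum cut has capacity 21.

Given cut capacity: 13 + 2 + 7 = 22.
Augment Depot→HubA→Jct1→Y2→Port: bottleneck 6, flow now 6.
Augment Depot→HubC→Jct1→Y2→Port: bottleneck 2, flow now 8.
Augment Depot→HubC→Jct1→Y3→Port: bottleneck 8, flow now 16.
Augment Depot→HubC→HubB→Y1→Port: bottleneck 3, flow now 19.
Augment Depot→Jct2→Jct1→HubC→HubB→Y1→Port: bottleneck 2, flow now 21. (uses reverse residual edge)
No augmenting path remains; maximum flow = 21.
In the residual graph, reachable from Depot: {Depot}.
Min-cut edges: Depot→HubA (6), Depot→HubC (13), Depot→Jct2 (2); capacity 6 + 13 + 2 = 21.
Cut capacity 22 exceeds the max flow 21, so it is not minimum.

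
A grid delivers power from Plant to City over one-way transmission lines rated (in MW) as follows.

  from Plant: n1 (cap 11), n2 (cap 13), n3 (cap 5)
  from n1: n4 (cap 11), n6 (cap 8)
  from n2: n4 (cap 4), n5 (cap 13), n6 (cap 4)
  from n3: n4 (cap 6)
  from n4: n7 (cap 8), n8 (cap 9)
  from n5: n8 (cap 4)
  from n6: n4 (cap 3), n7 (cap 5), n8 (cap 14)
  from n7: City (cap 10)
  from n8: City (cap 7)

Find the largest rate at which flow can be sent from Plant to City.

17

Augment Plant→n1→n4→n7→City: bottleneck 8, flow now 8.
Augment Plant→n1→n4→n8→City: bottleneck 3, flow now 11.
Augment Plant→n2→n4→n8→City: bottleneck 4, flow now 15.
Augment Plant→n2→n6→n7→City: bottleneck 2, flow now 17.
No augmenting path remains; maximum flow = 17.
In the residual graph, reachable from Plant: {Plant, n1, n2, n3, n4, n5, n6, n7, n8}.
Min-cut edges: n7→City (10), n8→City (7); capacity 10 + 7 = 17.
This cut is saturated, so no flow can exceed 17.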